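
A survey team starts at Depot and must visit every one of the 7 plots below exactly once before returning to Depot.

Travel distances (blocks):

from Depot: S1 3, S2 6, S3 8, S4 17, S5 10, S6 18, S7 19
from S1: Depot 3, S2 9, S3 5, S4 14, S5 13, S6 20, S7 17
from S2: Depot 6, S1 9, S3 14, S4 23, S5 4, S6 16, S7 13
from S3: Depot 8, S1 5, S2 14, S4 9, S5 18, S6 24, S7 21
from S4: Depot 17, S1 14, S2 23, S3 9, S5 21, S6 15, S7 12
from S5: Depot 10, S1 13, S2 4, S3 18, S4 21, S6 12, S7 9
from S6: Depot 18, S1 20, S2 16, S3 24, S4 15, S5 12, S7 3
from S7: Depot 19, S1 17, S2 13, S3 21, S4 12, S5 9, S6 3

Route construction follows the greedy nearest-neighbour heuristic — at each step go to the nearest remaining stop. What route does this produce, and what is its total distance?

From Depot: distances to unvisited — S1=3, S2=6, S3=8, S5=10, S4=17, S6=18, S7=19. Nearest is S1 (3).
From S1: distances to unvisited — S3=5, S2=9, S5=13, S4=14, S7=17, S6=20. Nearest is S3 (5).
From S3: distances to unvisited — S4=9, S2=14, S5=18, S7=21, S6=24. Nearest is S4 (9).
From S4: distances to unvisited — S7=12, S6=15, S5=21, S2=23. Nearest is S7 (12).
From S7: distances to unvisited — S6=3, S5=9, S2=13. Nearest is S6 (3).
From S6: distances to unvisited — S5=12, S2=16. Nearest is S5 (12).
From S5: distances to unvisited — S2=4. Nearest is S2 (4).
Return S2→Depot: 6.
Total = 3 + 5 + 9 + 12 + 3 + 12 + 4 + 6 = 54.

54 blocks along Depot → S1 → S3 → S4 → S7 → S6 → S5 → S2 → Depot.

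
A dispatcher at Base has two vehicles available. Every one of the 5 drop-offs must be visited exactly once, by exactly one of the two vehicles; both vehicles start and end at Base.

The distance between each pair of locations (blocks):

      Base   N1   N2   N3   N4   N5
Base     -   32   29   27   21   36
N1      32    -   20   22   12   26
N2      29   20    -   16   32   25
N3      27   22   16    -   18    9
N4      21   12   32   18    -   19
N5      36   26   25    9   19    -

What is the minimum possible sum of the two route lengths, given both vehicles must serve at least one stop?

There are 2^4 − 1 = 15 ways to divide the 5 stops into two non-empty groups. For each, the best each vehicle can do is its own shortest tour through its group:
  {N1} + {N2, N3, N4, N5}: 64 + 94 = 158
  {N2} + {N1, N3, N4, N5}: 58 + 95 = 153
  {N1, N2} + {N3, N4, N5}: 81 + 76 = 157
  {N3} + {N1, N2, N4, N5}: 54 + 113 = 167
  {N1, N3} + {N2, N4, N5}: 81 + 94 = 175
  {N2, N3} + {N1, N4, N5}: 72 + 95 = 167
  … (15 splits in total)
Best: vehicle 1 Base → N2 → Base = 58; vehicle 2 Base → N3 → N5 → N1 → N4 → Base = 95; combined 153.

Minimum combined distance: 153 blocks.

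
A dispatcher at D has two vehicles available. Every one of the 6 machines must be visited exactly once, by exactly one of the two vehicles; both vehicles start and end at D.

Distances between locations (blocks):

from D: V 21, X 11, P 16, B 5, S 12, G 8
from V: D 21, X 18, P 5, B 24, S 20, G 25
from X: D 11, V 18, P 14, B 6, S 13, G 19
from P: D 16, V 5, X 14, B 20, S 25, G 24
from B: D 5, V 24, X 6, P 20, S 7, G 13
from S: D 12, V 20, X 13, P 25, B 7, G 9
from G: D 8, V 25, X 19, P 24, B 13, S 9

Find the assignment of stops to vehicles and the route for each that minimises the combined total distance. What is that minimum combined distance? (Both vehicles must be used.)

77 blocks — the smallest possible combined total.

Check every non-empty split of the stops between the two vehicles; for each half take its own optimal tour:
  {V} + {X, P, B, S, G}: 42 + 60 = 102
  {X} + {V, P, B, S, G}: 22 + 67 = 89
  {V, X} + {P, B, S, G}: 50 + 60 = 110
  {P} + {V, X, B, S, G}: 32 + 66 = 98
  {V, P} + {X, B, S, G}: 42 + 41 = 83
  {X, P} + {V, B, S, G}: 41 + 65 = 106
  … (31 splits in total)
  {B} + {V, X, P, S, G}: 10 + 67 = 77  ← best
Best: vehicle 1 D → B → D = 10; vehicle 2 D → X → P → V → S → G → D = 67; combined 77.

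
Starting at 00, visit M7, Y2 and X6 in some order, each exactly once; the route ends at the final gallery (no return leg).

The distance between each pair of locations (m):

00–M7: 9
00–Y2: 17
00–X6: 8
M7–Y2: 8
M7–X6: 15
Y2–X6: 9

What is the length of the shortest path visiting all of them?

There are 3! = 6 possible orderings.
00 → M7 → Y2 → X6: 9+8+9 = 26
00 → M7 → X6 → Y2: 9+15+9 = 33
00 → Y2 → M7 → X6: 17+8+15 = 40
00 → Y2 → X6 → M7: 17+9+15 = 41
00 → X6 → M7 → Y2: 8+15+8 = 31
00 → X6 → Y2 → M7: 8+9+8 = 25
The minimum is 25.
One shortest path: 00 → X6 → Y2 → M7.

Minimum one-way distance = 25 m.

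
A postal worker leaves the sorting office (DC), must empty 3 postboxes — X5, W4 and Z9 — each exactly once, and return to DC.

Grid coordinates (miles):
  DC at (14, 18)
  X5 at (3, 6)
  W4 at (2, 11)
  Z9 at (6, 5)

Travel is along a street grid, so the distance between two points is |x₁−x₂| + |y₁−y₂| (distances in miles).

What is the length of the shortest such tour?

With 3 stops there are 3!/2 = 3 distinct round trips (a route and its reverse cost the same).
DC-X5-W4-Z9-DC: 23+6+10+21 = 60
DC-X5-Z9-W4-DC: 23+4+10+19 = 56
DC-W4-X5-Z9-DC: 19+6+4+21 = 50
The minimum is 50.
One optimal route: DC → W4 → X5 → Z9 → DC (or its reverse).

50 miles — the shortest possible round trip.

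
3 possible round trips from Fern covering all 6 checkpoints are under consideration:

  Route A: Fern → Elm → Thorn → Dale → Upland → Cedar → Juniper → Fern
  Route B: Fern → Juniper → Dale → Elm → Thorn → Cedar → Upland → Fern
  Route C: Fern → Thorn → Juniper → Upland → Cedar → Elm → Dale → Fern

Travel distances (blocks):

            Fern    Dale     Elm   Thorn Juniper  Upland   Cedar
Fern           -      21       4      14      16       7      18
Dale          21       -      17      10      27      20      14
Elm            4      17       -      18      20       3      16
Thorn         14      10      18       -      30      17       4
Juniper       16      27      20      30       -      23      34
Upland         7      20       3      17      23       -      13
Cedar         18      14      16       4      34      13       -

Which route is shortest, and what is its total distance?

Route A: 4 + 18 + 10 + 20 + 13 + 34 + 16 = 115
Route B: 16 + 27 + 17 + 18 + 4 + 13 + 7 = 102
Route C: 14 + 30 + 23 + 13 + 16 + 17 + 21 = 134

102 blocks — Route B is the shortest.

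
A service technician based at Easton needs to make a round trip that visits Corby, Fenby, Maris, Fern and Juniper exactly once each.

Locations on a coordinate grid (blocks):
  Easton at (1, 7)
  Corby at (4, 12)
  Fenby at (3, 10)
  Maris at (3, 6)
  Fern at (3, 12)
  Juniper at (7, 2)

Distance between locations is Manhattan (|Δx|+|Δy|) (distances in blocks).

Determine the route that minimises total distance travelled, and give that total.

Easton - Corby - Fenby - Maris - Fern - Juniper - Easton: 8+3+4+6+14+11 = 46
Easton - Corby - Fenby - Maris - Juniper - Fern - Easton: 8+3+4+8+14+7 = 44
Easton - Corby - Fenby - Fern - Maris - Juniper - Easton: 8+3+2+6+8+11 = 38
Easton - Corby - Fenby - Fern - Juniper - Maris - Easton: 8+3+2+14+8+3 = 38
Easton - Corby - Fenby - Juniper - Maris - Fern - Easton: 8+3+12+8+6+7 = 44
Easton - Corby - Fenby - Juniper - Fern - Maris - Easton: 8+3+12+14+6+3 = 46
Easton - Corby - Maris - Fenby - Fern - Juniper - Easton: 8+7+4+2+14+11 = 46
Easton - Corby - Maris - Fenby - Juniper - Fern - Easton: 8+7+4+12+14+7 = 52
Easton - Corby - Maris - Fern - Fenby - Juniper - Easton: 8+7+6+2+12+11 = 46
Easton - Corby - Maris - Fern - Juniper - Fenby - Easton: 8+7+6+14+12+5 = 52
Easton - Corby - Maris - Juniper - Fenby - Fern - Easton: 8+7+8+12+2+7 = 44
Easton - Corby - Maris - Juniper - Fern - Fenby - Easton: 8+7+8+14+2+5 = 44
Easton - Corby - Fern - Fenby - Maris - Juniper - Easton: 8+1+2+4+8+11 = 34
Easton - Corby - Fern - Fenby - Juniper - Maris - Easton: 8+1+2+12+8+3 = 34
… (46 more)
Easton - Fenby - Fern - Corby - Juniper - Maris - Easton: 5+2+1+13+8+3 = 32  ← best
The minimum is 32.
One optimal route: Easton → Fenby → Fern → Corby → Juniper → Maris → Easton (or its reverse).

Shortest round trip = 32 blocks.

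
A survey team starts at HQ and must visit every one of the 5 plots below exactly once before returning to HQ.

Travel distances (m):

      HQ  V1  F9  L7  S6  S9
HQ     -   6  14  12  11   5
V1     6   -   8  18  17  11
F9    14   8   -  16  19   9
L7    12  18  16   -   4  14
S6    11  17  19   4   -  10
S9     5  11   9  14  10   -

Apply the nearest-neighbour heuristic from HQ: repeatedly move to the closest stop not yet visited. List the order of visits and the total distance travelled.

Total distance 55 m via the nearest-neighbour route HQ → S9 → F9 → V1 → S6 → L7 → HQ.

At HQ the remaining stops are S9 5, V1 6, S6 11, L7 12, F9 14; go to S9.
At S9 the remaining stops are F9 9, S6 10, V1 11, L7 14; go to F9.
At F9 the remaining stops are V1 8, L7 16, S6 19; go to V1.
At V1 the remaining stops are S6 17, L7 18; go to S6.
At S6 the remaining stops are L7 4; go to L7.
Return L7→HQ: 12.
Total = 5 + 9 + 8 + 17 + 4 + 12 = 55.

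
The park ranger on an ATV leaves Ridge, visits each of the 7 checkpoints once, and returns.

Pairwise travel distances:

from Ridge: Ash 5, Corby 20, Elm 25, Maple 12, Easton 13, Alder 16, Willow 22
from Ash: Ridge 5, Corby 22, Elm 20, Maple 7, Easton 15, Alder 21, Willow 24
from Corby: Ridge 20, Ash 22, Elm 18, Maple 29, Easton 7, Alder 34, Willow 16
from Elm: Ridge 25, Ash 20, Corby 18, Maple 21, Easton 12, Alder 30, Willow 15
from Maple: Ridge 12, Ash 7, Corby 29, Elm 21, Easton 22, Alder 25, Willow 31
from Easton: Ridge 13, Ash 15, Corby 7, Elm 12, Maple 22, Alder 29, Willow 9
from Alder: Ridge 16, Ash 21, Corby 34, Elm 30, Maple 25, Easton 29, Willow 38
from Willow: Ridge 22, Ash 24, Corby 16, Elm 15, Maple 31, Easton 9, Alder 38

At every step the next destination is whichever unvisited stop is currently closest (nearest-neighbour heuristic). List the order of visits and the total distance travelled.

Ridge → [Ash:5 / Maple:12 / Easton:13 / Alder:16 / Corby:20 / Willow:22 / Elm:25] → Ash (5)
Ash → [Maple:7 / Easton:15 / Elm:20 / Alder:21 / Corby:22 / Willow:24] → Maple (7)
Maple → [Elm:21 / Easton:22 / Alder:25 / Corby:29 / Willow:31] → Elm (21)
Elm → [Easton:12 / Willow:15 / Corby:18 / Alder:30] → Easton (12)
Easton → [Corby:7 / Willow:9 / Alder:29] → Corby (7)
Corby → [Willow:16 / Alder:34] → Willow (16)
Willow → [Alder:38] → Alder (38)
Return Alder→Ridge: 16.
Total = 5 + 7 + 21 + 12 + 7 + 16 + 38 + 16 = 122.

Total distance 122 via the nearest-neighbour route Ridge → Ash → Maple → Elm → Easton → Corby → Willow → Alder → Ridge.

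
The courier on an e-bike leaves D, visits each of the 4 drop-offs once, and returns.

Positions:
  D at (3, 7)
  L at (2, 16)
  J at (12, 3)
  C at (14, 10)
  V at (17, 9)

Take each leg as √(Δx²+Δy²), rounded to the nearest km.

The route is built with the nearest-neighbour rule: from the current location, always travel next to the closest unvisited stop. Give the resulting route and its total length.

At D the remaining stops are L 9, J 10, C 11, V 14; go to L.
At L the remaining stops are C 13, J 16, V 17; go to C.
At C the remaining stops are V 3, J 7; go to V.
At V the remaining stops are J 8; go to J.
Return J→D: 10.
Total = 9 + 13 + 3 + 8 + 10 = 43.

43 km along D → L → C → V → J → D.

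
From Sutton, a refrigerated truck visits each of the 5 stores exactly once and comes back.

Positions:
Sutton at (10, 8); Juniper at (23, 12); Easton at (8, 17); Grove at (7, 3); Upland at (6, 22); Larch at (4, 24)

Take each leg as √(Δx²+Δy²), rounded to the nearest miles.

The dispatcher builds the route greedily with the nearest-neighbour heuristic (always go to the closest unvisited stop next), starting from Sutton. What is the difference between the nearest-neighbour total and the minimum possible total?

Sutton: Grove=6, Easton=9, Juniper=14, Upland=15, Larch=17 ⇒ Grove
Grove: Easton=14, Juniper=18, Upland=19, Larch=21 ⇒ Easton
Easton: Upland=5, Larch=8, Juniper=16 ⇒ Upland
Upland: Larch=3, Juniper=20 ⇒ Larch
Larch: Juniper=22 ⇒ Juniper
NN route Sutton → Grove → Easton → Upland → Larch → Juniper → Sutton costs 64.
Optimal: Sutton → Easton → Upland → Larch → Juniper → Grove → Sutton costs 63 (by enumerating all 60 distinct tours).
Excess = 64 − 63 = 1.

1 miles longer than the optimal tour.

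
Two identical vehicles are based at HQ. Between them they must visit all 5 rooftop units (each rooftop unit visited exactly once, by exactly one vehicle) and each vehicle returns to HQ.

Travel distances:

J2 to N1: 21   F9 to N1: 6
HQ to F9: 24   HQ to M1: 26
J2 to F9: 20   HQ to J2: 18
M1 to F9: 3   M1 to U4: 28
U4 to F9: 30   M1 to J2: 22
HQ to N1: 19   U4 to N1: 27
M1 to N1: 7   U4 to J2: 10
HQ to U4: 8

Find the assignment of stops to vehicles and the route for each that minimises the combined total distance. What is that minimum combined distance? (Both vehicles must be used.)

Minimum combined distance: 83.

There are 2^4 − 1 = 15 ways to divide the 5 stops into two non-empty groups. For each, the best each vehicle can do is its own shortest tour through its group:
  {M1} + {U4, J2, F9, N1}: 52 + 63 = 115
  {U4} + {M1, J2, F9, N1}: 16 + 67 = 83
  {M1, U4} + {J2, F9, N1}: 62 + 63 = 125
  {J2} + {M1, U4, F9, N1}: 36 + 64 = 100
  {M1, J2} + {U4, F9, N1}: 66 + 63 = 129
  {U4, J2} + {M1, F9, N1}: 36 + 53 = 89
  … (15 splits in total)
Best: vehicle 1 HQ → U4 → HQ = 16; vehicle 2 HQ → J2 → F9 → M1 → N1 → HQ = 67; combined 83.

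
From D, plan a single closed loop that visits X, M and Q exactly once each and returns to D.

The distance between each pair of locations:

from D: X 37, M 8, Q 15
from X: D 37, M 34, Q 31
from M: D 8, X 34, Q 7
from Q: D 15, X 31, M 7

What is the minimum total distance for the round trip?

With 3 stops there are 3!/2 = 3 distinct round trips (a route and its reverse cost the same).
D→X→M→Q→D: 37+34+7+15 = 93
D→X→Q→M→D: 37+31+7+8 = 83
D→M→X→Q→D: 8+34+31+15 = 88
The minimum is 83.
One optimal route: D → X → Q → M → D (or its reverse).

83 — the shortest possible round trip.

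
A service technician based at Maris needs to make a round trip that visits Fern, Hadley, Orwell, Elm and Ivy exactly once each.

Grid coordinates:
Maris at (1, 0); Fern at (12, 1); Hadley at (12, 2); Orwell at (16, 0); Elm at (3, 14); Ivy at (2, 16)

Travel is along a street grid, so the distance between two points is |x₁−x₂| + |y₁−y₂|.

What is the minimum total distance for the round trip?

Maris-Fern-Hadley-Orwell-Elm-Ivy-Maris: 12+1+6+27+3+17 = 66
Maris-Fern-Hadley-Orwell-Ivy-Elm-Maris: 12+1+6+30+3+16 = 68
Maris-Fern-Hadley-Elm-Orwell-Ivy-Maris: 12+1+21+27+30+17 = 108
Maris-Fern-Hadley-Elm-Ivy-Orwell-Maris: 12+1+21+3+30+15 = 82
Maris-Fern-Hadley-Ivy-Orwell-Elm-Maris: 12+1+24+30+27+16 = 110
Maris-Fern-Hadley-Ivy-Elm-Orwell-Maris: 12+1+24+3+27+15 = 82
Maris-Fern-Orwell-Hadley-Elm-Ivy-Maris: 12+5+6+21+3+17 = 64
Maris-Fern-Orwell-Hadley-Ivy-Elm-Maris: 12+5+6+24+3+16 = 66
Maris-Fern-Orwell-Elm-Hadley-Ivy-Maris: 12+5+27+21+24+17 = 106
Maris-Fern-Orwell-Elm-Ivy-Hadley-Maris: 12+5+27+3+24+13 = 84
Maris-Fern-Orwell-Ivy-Hadley-Elm-Maris: 12+5+30+24+21+16 = 108
Maris-Fern-Orwell-Ivy-Elm-Hadley-Maris: 12+5+30+3+21+13 = 84
Maris-Fern-Elm-Hadley-Orwell-Ivy-Maris: 12+22+21+6+30+17 = 108
Maris-Fern-Elm-Hadley-Ivy-Orwell-Maris: 12+22+21+24+30+15 = 124
… (46 more)
Maris-Orwell-Fern-Hadley-Elm-Ivy-Maris: 15+5+1+21+3+17 = 62  ← best
The minimum is 62.
One optimal route: Maris → Orwell → Fern → Hadley → Elm → Ivy → Maris (or its reverse).

Minimum total distance: 62.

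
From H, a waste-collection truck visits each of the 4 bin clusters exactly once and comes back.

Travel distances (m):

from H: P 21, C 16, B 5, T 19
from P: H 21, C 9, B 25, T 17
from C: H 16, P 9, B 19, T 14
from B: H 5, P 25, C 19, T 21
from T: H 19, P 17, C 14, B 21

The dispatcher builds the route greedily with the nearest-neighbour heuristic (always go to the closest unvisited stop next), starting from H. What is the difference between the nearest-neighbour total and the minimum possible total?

H: B=5, C=16, T=19, P=21 ⇒ B
B: C=19, T=21, P=25 ⇒ C
C: P=9, T=14 ⇒ P
P: T=17 ⇒ T
NN route H → B → C → P → T → H costs 69.
Optimal: H → C → P → T → B → H costs 68 (by enumerating all 12 distinct tours).
Excess = 69 − 68 = 1.

The nearest-neighbour route is 1 m longer than optimal.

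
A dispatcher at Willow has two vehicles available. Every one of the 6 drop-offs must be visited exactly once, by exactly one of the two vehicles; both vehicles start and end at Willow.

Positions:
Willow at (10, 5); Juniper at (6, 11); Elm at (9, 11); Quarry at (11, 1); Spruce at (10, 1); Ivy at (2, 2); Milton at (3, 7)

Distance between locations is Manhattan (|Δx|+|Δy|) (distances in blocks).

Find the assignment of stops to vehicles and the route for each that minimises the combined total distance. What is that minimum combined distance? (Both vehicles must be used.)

There are 2^5 − 1 = 31 ways to divide the 6 stops into two non-empty groups. For each, the best each vehicle can do is its own shortest tour through its group:
  {Juniper} + {Elm, Quarry, Spruce, Ivy, Milton}: 20 + 38 = 58
  {Elm} + {Juniper, Quarry, Spruce, Ivy, Milton}: 14 + 38 = 52
  {Juniper, Elm} + {Quarry, Spruce, Ivy, Milton}: 20 + 30 = 50
  {Quarry} + {Juniper, Elm, Spruce, Ivy, Milton}: 10 + 36 = 46
  {Juniper, Quarry} + {Elm, Spruce, Ivy, Milton}: 30 + 36 = 66
  {Elm, Quarry} + {Juniper, Spruce, Ivy, Milton}: 24 + 36 = 60
  … (31 splits in total)
  {Quarry, Spruce} + {Juniper, Elm, Ivy, Milton}: 10 + 34 = 44  ← best
Best: vehicle 1 Willow → Quarry → Spruce → Willow = 10; vehicle 2 Willow → Elm → Juniper → Milton → Ivy → Willow = 34; combined 44.

Minimum combined distance: 44 blocks.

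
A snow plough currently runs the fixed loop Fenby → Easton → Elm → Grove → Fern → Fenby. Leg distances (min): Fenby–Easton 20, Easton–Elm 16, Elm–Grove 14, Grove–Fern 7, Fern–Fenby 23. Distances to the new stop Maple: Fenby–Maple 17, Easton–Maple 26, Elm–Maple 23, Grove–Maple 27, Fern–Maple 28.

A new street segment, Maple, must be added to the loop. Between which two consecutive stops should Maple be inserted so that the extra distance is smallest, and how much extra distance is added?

Insertion cost between consecutive stops i–j is d(i,Maple) + d(Maple,j) − d(i,j):
  between Fenby and Easton: 17 + 26 − 20 = 23
  between Easton and Elm: 26 + 23 − 16 = 33
  between Elm and Grove: 23 + 27 − 14 = 36
  between Grove and Fern: 27 + 28 − 7 = 48
  between Fern and Fenby: 28 + 17 − 23 = 22
Cheapest insertion is between Fern and Fenby, adding 22.
New total = 80 + 22 = 102.

Minimum extra distance: 22 min, inserting Maple between Fern and Fenby.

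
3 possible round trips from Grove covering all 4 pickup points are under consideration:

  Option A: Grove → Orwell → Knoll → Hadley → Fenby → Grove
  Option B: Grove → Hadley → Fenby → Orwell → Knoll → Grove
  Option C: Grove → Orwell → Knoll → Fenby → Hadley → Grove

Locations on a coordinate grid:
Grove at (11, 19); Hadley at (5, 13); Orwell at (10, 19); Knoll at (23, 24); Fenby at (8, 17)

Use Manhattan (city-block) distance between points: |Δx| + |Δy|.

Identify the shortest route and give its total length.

Shortest is Option B, total 58.

Option A: 1 + 18 + 29 + 7 + 5 = 60
Option B: 12 + 7 + 4 + 18 + 17 = 58
Option C: 1 + 18 + 22 + 7 + 12 = 60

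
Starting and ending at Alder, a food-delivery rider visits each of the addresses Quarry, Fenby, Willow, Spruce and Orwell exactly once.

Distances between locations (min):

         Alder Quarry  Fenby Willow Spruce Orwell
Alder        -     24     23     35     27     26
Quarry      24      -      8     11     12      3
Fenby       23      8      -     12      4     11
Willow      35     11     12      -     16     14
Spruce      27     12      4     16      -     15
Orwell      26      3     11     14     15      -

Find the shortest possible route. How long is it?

83 min — the shortest possible round trip.

There are 60 distinct closed tours to check (reversals are equivalent).
Alder-Quarry-Fenby-Willow-Spruce-Orwell-Alder: 24+8+12+16+15+26 = 101
Alder-Quarry-Fenby-Willow-Orwell-Spruce-Alder: 24+8+12+14+15+27 = 100
Alder-Quarry-Fenby-Spruce-Willow-Orwell-Alder: 24+8+4+16+14+26 = 92
Alder-Quarry-Fenby-Spruce-Orwell-Willow-Alder: 24+8+4+15+14+35 = 100
Alder-Quarry-Fenby-Orwell-Willow-Spruce-Alder: 24+8+11+14+16+27 = 100
Alder-Quarry-Fenby-Orwell-Spruce-Willow-Alder: 24+8+11+15+16+35 = 109
Alder-Quarry-Willow-Fenby-Spruce-Orwell-Alder: 24+11+12+4+15+26 = 92
Alder-Quarry-Willow-Fenby-Orwell-Spruce-Alder: 24+11+12+11+15+27 = 100
Alder-Quarry-Willow-Spruce-Fenby-Orwell-Alder: 24+11+16+4+11+26 = 92
Alder-Quarry-Willow-Spruce-Orwell-Fenby-Alder: 24+11+16+15+11+23 = 100
Alder-Quarry-Willow-Orwell-Fenby-Spruce-Alder: 24+11+14+11+4+27 = 91
Alder-Quarry-Willow-Orwell-Spruce-Fenby-Alder: 24+11+14+15+4+23 = 91
Alder-Quarry-Spruce-Fenby-Willow-Orwell-Alder: 24+12+4+12+14+26 = 92
Alder-Quarry-Spruce-Fenby-Orwell-Willow-Alder: 24+12+4+11+14+35 = 100
… (46 more)
Alder-Fenby-Spruce-Willow-Quarry-Orwell-Alder: 23+4+16+11+3+26 = 83  ← best
The minimum is 83.
One optimal route: Alder → Fenby → Spruce → Willow → Quarry → Orwell → Alder (or its reverse).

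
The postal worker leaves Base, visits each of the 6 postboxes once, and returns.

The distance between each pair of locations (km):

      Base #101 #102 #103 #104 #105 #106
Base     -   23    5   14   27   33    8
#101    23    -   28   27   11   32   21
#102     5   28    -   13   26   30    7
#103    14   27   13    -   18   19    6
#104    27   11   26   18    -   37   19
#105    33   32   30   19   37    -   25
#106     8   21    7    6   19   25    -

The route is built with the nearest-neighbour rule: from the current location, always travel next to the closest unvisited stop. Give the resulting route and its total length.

Total distance 112 km via the nearest-neighbour route Base → #102 → #106 → #103 → #104 → #101 → #105 → Base.

From Base: distances to unvisited — #102=5, #106=8, #103=14, #101=23, #104=27, #105=33. Nearest is #102 (5).
From #102: distances to unvisited — #106=7, #103=13, #104=26, #101=28, #105=30. Nearest is #106 (7).
From #106: distances to unvisited — #103=6, #104=19, #101=21, #105=25. Nearest is #103 (6).
From #103: distances to unvisited — #104=18, #105=19, #101=27. Nearest is #104 (18).
From #104: distances to unvisited — #101=11, #105=37. Nearest is #101 (11).
From #101: distances to unvisited — #105=32. Nearest is #105 (32).
Return #105→Base: 33.
Total = 5 + 7 + 6 + 18 + 11 + 32 + 33 = 112.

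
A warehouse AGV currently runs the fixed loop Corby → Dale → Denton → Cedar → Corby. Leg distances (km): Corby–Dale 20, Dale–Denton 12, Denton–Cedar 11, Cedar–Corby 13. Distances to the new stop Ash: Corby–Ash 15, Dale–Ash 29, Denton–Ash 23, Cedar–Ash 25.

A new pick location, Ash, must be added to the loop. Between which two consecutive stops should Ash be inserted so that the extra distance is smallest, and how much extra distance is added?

Adding 24 km by placing Ash on the Corby–Dale leg.

Insertion cost between consecutive stops i–j is d(i,Ash) + d(Ash,j) − d(i,j):
  between Corby and Dale: 15 + 29 − 20 = 24
  between Dale and Denton: 29 + 23 − 12 = 40
  between Denton and Cedar: 23 + 25 − 11 = 37
  between Cedar and Corby: 25 + 15 − 13 = 27
Cheapest insertion is between Corby and Dale, adding 24.
New total = 56 + 24 = 80.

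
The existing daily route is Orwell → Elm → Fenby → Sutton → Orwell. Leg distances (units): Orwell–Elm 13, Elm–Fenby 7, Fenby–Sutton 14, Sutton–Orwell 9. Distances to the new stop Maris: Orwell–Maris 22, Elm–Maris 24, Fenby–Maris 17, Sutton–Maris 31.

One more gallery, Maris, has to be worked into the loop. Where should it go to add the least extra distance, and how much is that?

Insertion cost between consecutive stops i–j is d(i,Maris) + d(Maris,j) − d(i,j):
  between Orwell and Elm: 22 + 24 − 13 = 33
  between Elm and Fenby: 24 + 17 − 7 = 34
  between Fenby and Sutton: 17 + 31 − 14 = 34
  between Sutton and Orwell: 31 + 22 − 9 = 44
Cheapest insertion is between Orwell and Elm, adding 33.
New total = 43 + 33 = 76.

+33 — insert Maris between Orwell and Elm.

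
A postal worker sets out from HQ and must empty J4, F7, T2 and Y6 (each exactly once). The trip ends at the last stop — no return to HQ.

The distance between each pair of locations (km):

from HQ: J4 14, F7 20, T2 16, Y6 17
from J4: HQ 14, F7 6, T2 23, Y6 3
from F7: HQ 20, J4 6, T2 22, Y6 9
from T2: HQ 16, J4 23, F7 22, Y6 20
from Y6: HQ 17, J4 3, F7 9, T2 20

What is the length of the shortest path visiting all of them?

There are 4! = 24 possible orderings.
HQ → J4 → F7 → T2 → Y6: 14+6+22+20 = 62
HQ → J4 → F7 → Y6 → T2: 14+6+9+20 = 49
HQ → J4 → T2 → F7 → Y6: 14+23+22+9 = 68
HQ → J4 → T2 → Y6 → F7: 14+23+20+9 = 66
HQ → J4 → Y6 → F7 → T2: 14+3+9+22 = 48
HQ → J4 → Y6 → T2 → F7: 14+3+20+22 = 59
HQ → F7 → J4 → T2 → Y6: 20+6+23+20 = 69
HQ → F7 → J4 → Y6 → T2: 20+6+3+20 = 49
HQ → F7 → T2 → J4 → Y6: 20+22+23+3 = 68
HQ → F7 → T2 → Y6 → J4: 20+22+20+3 = 65
HQ → F7 → Y6 → J4 → T2: 20+9+3+23 = 55
HQ → F7 → Y6 → T2 → J4: 20+9+20+23 = 72
HQ → T2 → J4 → F7 → Y6: 16+23+6+9 = 54
HQ → T2 → J4 → Y6 → F7: 16+23+3+9 = 51
… (10 more)
HQ → T2 → Y6 → J4 → F7: 16+20+3+6 = 45  ← best
The minimum is 45.
One shortest path: HQ → T2 → Y6 → J4 → F7.

Shortest open route: 45 km.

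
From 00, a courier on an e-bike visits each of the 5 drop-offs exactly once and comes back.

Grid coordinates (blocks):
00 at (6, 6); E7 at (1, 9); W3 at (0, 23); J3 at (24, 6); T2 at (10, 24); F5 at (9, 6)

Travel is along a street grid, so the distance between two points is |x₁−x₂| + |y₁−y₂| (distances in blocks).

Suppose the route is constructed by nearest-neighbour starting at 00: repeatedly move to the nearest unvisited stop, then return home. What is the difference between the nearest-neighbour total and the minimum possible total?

The nearest-neighbour route is 6 blocks longer than optimal.

From 00: F5=3, E7=8, J3=18, T2=22, W3=23 → choose F5 (3).
From F5: E7=11, J3=15, T2=19, W3=26 → choose E7 (11).
From E7: W3=15, T2=24, J3=26 → choose W3 (15).
From W3: T2=11, J3=41 → choose T2 (11).
From T2: J3=32 → choose J3 (32).
NN route 00 → F5 → E7 → W3 → T2 → J3 → 00 costs 90.
Optimal: 00 → E7 → W3 → T2 → J3 → F5 → 00 costs 84 (by enumerating all 60 distinct tours).
Excess = 90 − 84 = 6.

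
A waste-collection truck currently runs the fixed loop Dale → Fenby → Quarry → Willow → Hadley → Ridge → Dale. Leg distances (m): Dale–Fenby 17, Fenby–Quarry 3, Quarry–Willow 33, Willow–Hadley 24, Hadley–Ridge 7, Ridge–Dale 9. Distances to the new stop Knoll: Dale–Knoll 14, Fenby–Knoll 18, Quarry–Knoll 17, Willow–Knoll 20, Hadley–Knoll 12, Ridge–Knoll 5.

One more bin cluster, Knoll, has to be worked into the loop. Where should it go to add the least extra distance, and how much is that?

+4 m — insert Knoll between Quarry and Willow.

Insertion cost between consecutive stops i–j is d(i,Knoll) + d(Knoll,j) − d(i,j):
  between Dale and Fenby: 14 + 18 − 17 = 15
  between Fenby and Quarry: 18 + 17 − 3 = 32
  between Quarry and Willow: 17 + 20 − 33 = 4
  between Willow and Hadley: 20 + 12 − 24 = 8
  between Hadley and Ridge: 12 + 5 − 7 = 10
  between Ridge and Dale: 5 + 14 − 9 = 10
Cheapest insertion is between Quarry and Willow, adding 4.
New total = 93 + 4 = 97.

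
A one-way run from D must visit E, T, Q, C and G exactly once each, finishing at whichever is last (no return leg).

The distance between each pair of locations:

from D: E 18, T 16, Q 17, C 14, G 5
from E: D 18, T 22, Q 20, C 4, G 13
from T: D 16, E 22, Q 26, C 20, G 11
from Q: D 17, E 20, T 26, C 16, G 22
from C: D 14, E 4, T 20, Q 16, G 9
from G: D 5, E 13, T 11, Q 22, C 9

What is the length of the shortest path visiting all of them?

Shortest open route: 58.

There are 5! = 120 possible orderings.
D → E → T → Q → C → G: 18+22+26+16+9 = 91
D → E → T → Q → G → C: 18+22+26+22+9 = 97
D → E → T → C → Q → G: 18+22+20+16+22 = 98
D → E → T → C → G → Q: 18+22+20+9+22 = 91
D → E → T → G → Q → C: 18+22+11+22+16 = 89
D → E → T → G → C → Q: 18+22+11+9+16 = 76
D → E → Q → T → C → G: 18+20+26+20+9 = 93
D → E → Q → T → G → C: 18+20+26+11+9 = 84
D → E → Q → C → T → G: 18+20+16+20+11 = 85
D → E → Q → C → G → T: 18+20+16+9+11 = 74
D → E → Q → G → T → C: 18+20+22+11+20 = 91
D → E → Q → G → C → T: 18+20+22+9+20 = 89
D → E → C → T → Q → G: 18+4+20+26+22 = 90
D → E → C → T → G → Q: 18+4+20+11+22 = 75
… (106 more)
D → G → T → E → C → Q: 5+11+22+4+16 = 58  ← best
The minimum is 58.
One shortest path: D → G → T → E → C → Q.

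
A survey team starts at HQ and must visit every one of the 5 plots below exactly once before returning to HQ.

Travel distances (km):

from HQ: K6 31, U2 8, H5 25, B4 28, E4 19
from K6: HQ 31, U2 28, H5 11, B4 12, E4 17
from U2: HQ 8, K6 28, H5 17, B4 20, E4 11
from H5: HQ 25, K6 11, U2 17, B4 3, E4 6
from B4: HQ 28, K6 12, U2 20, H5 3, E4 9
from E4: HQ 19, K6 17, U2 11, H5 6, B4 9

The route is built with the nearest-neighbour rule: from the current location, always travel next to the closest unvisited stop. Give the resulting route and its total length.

71 km along HQ → U2 → E4 → H5 → B4 → K6 → HQ.

At HQ the remaining stops are U2 8, E4 19, H5 25, B4 28, K6 31; go to U2.
At U2 the remaining stops are E4 11, H5 17, B4 20, K6 28; go to E4.
At E4 the remaining stops are H5 6, B4 9, K6 17; go to H5.
At H5 the remaining stops are B4 3, K6 11; go to B4.
At B4 the remaining stops are K6 12; go to K6.
Return K6→HQ: 31.
Total = 8 + 11 + 6 + 3 + 12 + 31 = 71.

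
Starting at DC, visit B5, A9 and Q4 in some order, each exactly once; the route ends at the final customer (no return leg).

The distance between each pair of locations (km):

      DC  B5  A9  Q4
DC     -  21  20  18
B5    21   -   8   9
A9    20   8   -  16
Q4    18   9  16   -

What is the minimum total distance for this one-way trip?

There are 3! = 6 possible orderings.
DC→B5→A9→Q4: 21+8+16 = 45
DC→B5→Q4→A9: 21+9+16 = 46
DC→A9→B5→Q4: 20+8+9 = 37
DC→A9→Q4→B5: 20+16+9 = 45
DC→Q4→B5→A9: 18+9+8 = 35
DC→Q4→A9→B5: 18+16+8 = 42
The minimum is 35.
One shortest path: DC → Q4 → B5 → A9.

Shortest open route: 35 km.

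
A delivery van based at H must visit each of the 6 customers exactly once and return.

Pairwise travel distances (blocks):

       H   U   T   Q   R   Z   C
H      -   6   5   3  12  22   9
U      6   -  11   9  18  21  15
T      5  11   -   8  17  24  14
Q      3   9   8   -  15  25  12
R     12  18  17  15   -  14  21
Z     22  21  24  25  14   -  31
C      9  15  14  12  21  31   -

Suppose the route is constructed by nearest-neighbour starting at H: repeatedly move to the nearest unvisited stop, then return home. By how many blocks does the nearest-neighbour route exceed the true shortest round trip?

Excess over optimum: 7 blocks.

From H: Q=3, T=5, U=6, C=9, R=12, Z=22 → choose Q (3).
From Q: T=8, U=9, C=12, R=15, Z=25 → choose T (8).
From T: U=11, C=14, R=17, Z=24 → choose U (11).
From U: C=15, R=18, Z=21 → choose C (15).
From C: R=21, Z=31 → choose R (21).
From R: Z=14 → choose Z (14).
NN route H → Q → T → U → C → R → Z → H costs 94.
Optimal: H → U → Z → R → T → Q → C → H costs 87 (by enumerating all 360 distinct tours).
Excess = 94 − 87 = 7.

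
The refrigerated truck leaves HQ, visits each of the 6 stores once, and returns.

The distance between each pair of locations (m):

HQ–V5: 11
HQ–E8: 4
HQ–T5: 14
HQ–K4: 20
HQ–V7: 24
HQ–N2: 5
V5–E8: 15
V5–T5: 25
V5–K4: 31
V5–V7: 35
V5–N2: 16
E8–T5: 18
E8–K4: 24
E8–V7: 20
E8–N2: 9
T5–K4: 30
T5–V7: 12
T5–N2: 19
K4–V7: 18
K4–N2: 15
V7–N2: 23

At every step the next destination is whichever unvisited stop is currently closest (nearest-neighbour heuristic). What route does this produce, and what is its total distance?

Nearest-neighbour total = 94 m; route HQ → E8 → N2 → K4 → V7 → T5 → V5 → HQ.

From HQ: distances to unvisited — E8=4, N2=5, V5=11, T5=14, K4=20, V7=24. Nearest is E8 (4).
From E8: distances to unvisited — N2=9, V5=15, T5=18, V7=20, K4=24. Nearest is N2 (9).
From N2: distances to unvisited — K4=15, V5=16, T5=19, V7=23. Nearest is K4 (15).
From K4: distances to unvisited — V7=18, T5=30, V5=31. Nearest is V7 (18).
From V7: distances to unvisited — T5=12, V5=35. Nearest is T5 (12).
From T5: distances to unvisited — V5=25. Nearest is V5 (25).
Return V5→HQ: 11.
Total = 4 + 9 + 15 + 18 + 12 + 25 + 11 = 94.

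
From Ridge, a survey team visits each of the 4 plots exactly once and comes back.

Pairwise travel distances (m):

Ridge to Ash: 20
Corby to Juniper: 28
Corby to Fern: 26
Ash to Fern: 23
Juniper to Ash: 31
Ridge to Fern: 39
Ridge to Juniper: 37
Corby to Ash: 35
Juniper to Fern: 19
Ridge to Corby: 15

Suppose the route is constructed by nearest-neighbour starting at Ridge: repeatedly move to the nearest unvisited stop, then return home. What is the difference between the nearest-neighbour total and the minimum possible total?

Ridge: Corby=15, Ash=20, Juniper=37, Fern=39 ⇒ Corby
Corby: Fern=26, Juniper=28, Ash=35 ⇒ Fern
Fern: Juniper=19, Ash=23 ⇒ Juniper
Juniper: Ash=31 ⇒ Ash
NN route Ridge → Corby → Fern → Juniper → Ash → Ridge costs 111.
Optimal: Ridge → Corby → Juniper → Fern → Ash → Ridge costs 105 (by enumerating all 12 distinct tours).
Excess = 111 − 105 = 6.

The nearest-neighbour route is 6 m longer than optimal.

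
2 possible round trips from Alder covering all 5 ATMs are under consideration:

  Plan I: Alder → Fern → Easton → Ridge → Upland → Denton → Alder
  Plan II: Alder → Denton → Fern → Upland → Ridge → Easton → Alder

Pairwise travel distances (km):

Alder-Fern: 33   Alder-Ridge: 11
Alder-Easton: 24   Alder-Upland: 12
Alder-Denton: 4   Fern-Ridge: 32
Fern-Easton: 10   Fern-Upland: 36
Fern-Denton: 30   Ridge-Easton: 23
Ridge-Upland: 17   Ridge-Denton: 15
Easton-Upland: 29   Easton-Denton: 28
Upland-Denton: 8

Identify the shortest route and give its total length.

Plan I: 33 + 10 + 23 + 17 + 8 + 4 = 95
Plan II: 4 + 30 + 36 + 17 + 23 + 24 = 134

95 km — Plan I is the shortest.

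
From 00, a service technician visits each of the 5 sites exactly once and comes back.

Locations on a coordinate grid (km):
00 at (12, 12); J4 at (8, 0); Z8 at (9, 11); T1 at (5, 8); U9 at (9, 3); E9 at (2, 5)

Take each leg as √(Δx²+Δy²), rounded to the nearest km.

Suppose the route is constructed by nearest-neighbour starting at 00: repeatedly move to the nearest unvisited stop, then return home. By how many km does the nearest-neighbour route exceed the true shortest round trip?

The nearest-neighbour route is 3 km longer than optimal.

From 00: Z8=3, T1=8, U9=9, E9=12, J4=13 → choose Z8 (3).
From Z8: T1=5, U9=8, E9=9, J4=11 → choose T1 (5).
From T1: E9=4, U9=6, J4=9 → choose E9 (4).
From E9: U9=7, J4=8 → choose U9 (7).
From U9: J4=3 → choose J4 (3).
NN route 00 → Z8 → T1 → E9 → U9 → J4 → 00 costs 35.
Optimal: 00 → Z8 → T1 → E9 → J4 → U9 → 00 costs 32 (by enumerating all 60 distinct tours).
Excess = 35 − 32 = 3.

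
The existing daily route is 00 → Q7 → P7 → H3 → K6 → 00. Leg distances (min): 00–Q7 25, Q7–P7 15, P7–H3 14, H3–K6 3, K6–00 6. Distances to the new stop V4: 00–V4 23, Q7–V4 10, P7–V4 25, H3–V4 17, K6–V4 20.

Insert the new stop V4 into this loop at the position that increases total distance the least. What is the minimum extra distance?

Insertion cost between consecutive stops i–j is d(i,V4) + d(V4,j) − d(i,j):
  between 00 and Q7: 23 + 10 − 25 = 8
  between Q7 and P7: 10 + 25 − 15 = 20
  between P7 and H3: 25 + 17 − 14 = 28
  between H3 and K6: 17 + 20 − 3 = 34
  between K6 and 00: 20 + 23 − 6 = 37
Cheapest insertion is between 00 and Q7, adding 8.
New total = 63 + 8 = 71.

+8 min — insert V4 between 00 and Q7.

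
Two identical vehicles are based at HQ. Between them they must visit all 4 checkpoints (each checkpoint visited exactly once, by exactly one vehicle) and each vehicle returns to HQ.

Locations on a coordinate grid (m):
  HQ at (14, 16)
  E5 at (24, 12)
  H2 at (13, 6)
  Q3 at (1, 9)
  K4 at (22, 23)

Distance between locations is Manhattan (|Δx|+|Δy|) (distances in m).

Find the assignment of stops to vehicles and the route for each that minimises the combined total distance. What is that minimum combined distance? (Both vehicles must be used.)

88 m — the smallest possible combined total.

There are 2^3 − 1 = 7 ways to divide the 4 stops into two non-empty groups. For each, the best each vehicle can do is its own shortest tour through its group:
  {E5} + {H2, Q3, K4}: 28 + 76 = 104
  {H2} + {E5, Q3, K4}: 22 + 74 = 96
  {E5, H2} + {Q3, K4}: 42 + 70 = 112
  {Q3} + {E5, H2, K4}: 40 + 56 = 96
  {E5, Q3} + {H2, K4}: 60 + 52 = 112
  {H2, Q3} + {E5, K4}: 46 + 42 = 88
  … (7 splits in total)
Best: vehicle 1 HQ → H2 → Q3 → HQ = 46; vehicle 2 HQ → E5 → K4 → HQ = 42; combined 88.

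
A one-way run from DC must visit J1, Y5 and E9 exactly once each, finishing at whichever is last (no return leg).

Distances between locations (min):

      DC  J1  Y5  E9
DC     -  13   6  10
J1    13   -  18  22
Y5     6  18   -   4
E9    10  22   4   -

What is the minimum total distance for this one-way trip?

Minimum one-way distance = 32 min.

There are 3! = 6 possible orderings.
DC - J1 - Y5 - E9: 13+18+4 = 35
DC - J1 - E9 - Y5: 13+22+4 = 39
DC - Y5 - J1 - E9: 6+18+22 = 46
DC - Y5 - E9 - J1: 6+4+22 = 32
DC - E9 - J1 - Y5: 10+22+18 = 50
DC - E9 - Y5 - J1: 10+4+18 = 32
The minimum is 32.
One shortest path: DC → Y5 → E9 → J1.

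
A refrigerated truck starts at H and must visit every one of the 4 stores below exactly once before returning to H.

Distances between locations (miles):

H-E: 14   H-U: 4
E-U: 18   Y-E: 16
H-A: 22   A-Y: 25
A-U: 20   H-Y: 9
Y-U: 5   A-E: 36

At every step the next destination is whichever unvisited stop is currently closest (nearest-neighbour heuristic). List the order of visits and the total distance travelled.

At H the remaining stops are U 4, Y 9, E 14, A 22; go to U.
At U the remaining stops are Y 5, E 18, A 20; go to Y.
At Y the remaining stops are E 16, A 25; go to E.
At E the remaining stops are A 36; go to A.
Return A→H: 22.
Total = 4 + 5 + 16 + 36 + 22 = 83.

83 miles along H → U → Y → E → A → H.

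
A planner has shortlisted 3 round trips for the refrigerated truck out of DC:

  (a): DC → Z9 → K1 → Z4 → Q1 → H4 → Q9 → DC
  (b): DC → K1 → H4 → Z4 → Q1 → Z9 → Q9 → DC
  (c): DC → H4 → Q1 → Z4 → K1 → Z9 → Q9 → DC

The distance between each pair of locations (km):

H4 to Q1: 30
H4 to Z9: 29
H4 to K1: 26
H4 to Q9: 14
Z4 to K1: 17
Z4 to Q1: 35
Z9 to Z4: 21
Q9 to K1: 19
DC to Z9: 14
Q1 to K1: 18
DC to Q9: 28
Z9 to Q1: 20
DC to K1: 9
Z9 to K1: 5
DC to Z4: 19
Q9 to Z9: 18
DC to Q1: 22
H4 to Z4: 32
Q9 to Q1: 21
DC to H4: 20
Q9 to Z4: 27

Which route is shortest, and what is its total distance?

(a): 14 + 5 + 17 + 35 + 30 + 14 + 28 = 143
(b): 9 + 26 + 32 + 35 + 20 + 18 + 28 = 168
(c): 20 + 30 + 35 + 17 + 5 + 18 + 28 = 153

143 km — (a) is the shortest.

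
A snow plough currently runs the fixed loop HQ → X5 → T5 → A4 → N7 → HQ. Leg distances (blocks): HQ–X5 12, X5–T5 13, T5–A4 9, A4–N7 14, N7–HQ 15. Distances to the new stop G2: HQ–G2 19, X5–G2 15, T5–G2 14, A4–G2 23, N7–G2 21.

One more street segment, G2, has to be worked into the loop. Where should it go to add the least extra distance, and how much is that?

Insertion cost between consecutive stops i–j is d(i,G2) + d(G2,j) − d(i,j):
  between HQ and X5: 19 + 15 − 12 = 22
  between X5 and T5: 15 + 14 − 13 = 16
  between T5 and A4: 14 + 23 − 9 = 28
  between A4 and N7: 23 + 21 − 14 = 30
  between N7 and HQ: 21 + 19 − 15 = 25
Cheapest insertion is between X5 and T5, adding 16.
New total = 63 + 16 = 79.

+16 blocks — insert G2 between X5 and T5.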